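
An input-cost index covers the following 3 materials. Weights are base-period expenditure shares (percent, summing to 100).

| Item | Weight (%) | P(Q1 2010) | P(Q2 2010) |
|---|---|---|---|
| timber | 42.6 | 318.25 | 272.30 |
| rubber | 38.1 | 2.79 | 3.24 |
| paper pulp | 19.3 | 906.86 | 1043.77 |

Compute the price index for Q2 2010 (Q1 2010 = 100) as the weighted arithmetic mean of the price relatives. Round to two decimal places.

timber: 42.6 × (272.30/318.25) = 42.6 × 0.855617 = 36.4493
rubber: 38.1 × (3.24/2.79) = 38.1 × 1.161290 = 44.2452
paper pulp: 19.3 × (1043.77/906.86) = 19.3 × 1.150971 = 22.2137
Index = Σ wᵢ·(p₁ᵢ/p₀ᵢ) = 36.4493 + 44.2452 + 22.2137 = 102.9082

102.91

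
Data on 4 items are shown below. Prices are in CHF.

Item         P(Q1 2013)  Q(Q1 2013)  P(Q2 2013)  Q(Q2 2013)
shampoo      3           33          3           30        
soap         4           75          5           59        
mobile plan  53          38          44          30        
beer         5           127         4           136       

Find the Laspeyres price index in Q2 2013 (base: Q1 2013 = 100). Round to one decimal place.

87.1

Laspeyres price index uses base-period quantities as weights.
ΣP(Q2 2013)·Q(Q1 2013) = 3×33 + 5×75 + 44×38 + 4×127 = 99 + 375 + 1672 + 508 = 2654
ΣP(Q1 2013)·Q(Q1 2013) = 3×33 + 4×75 + 53×38 + 5×127 = 99 + 300 + 2014 + 635 = 3048
Index = 2654 / 3048 × 100 = 87.0735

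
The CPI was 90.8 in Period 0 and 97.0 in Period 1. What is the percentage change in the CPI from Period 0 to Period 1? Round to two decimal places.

Change = (97.0 − 90.8) / 90.8 × 100
       = 6.2 / 90.8 × 100 = 6.8282%

6.83%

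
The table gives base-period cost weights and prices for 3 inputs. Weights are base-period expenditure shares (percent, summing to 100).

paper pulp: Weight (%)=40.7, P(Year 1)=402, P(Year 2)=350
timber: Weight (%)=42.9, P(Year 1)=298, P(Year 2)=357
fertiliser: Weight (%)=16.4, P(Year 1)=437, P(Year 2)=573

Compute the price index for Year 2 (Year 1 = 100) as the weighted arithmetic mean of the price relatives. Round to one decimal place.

paper pulp: 40.7 × (350/402) = 40.7 × 0.870647 = 35.4353
timber: 42.9 × (357/298) = 42.9 × 1.197987 = 51.3936
fertiliser: 16.4 × (573/437) = 16.4 × 1.311213 = 21.5039
Index = Σ wᵢ·(p₁ᵢ/p₀ᵢ) = 35.4353 + 51.3936 + 21.5039 = 108.3328

108.3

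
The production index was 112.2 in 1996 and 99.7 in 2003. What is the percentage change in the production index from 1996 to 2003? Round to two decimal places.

Change = (99.7 − 112.2) / 112.2 × 100
       = -12.5 / 112.2 × 100 = -11.1408%

-11.14%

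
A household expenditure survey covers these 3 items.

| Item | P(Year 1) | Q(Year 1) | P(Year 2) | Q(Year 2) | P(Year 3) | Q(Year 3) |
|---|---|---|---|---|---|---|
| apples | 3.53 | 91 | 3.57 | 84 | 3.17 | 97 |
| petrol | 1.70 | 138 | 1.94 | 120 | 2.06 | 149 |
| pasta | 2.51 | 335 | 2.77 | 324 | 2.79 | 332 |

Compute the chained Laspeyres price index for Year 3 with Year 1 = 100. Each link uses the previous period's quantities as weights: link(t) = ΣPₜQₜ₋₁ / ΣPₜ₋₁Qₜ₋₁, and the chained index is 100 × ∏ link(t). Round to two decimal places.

107.90

Link Year 1→Year 2:
ΣP(Year 2)Q(Year 1) = 3.57×91 + 1.94×138 + 2.77×335 = 324.87 + 267.72 + 927.95 = 1520.54
ΣP(Year 1)Q(Year 1) = 3.53×91 + 1.70×138 + 2.51×335 = 321.23 + 234.6 + 840.85 = 1396.68
link = 1520.54/1396.68 = 1.088682
Link Year 2→Year 3:
ΣP(Year 3)Q(Year 2) = 3.17×84 + 2.06×120 + 2.79×324 = 266.28 + 247.2 + 903.96 = 1417.44
ΣP(Year 2)Q(Year 2) = 3.57×84 + 1.94×120 + 2.77×324 = 299.88 + 232.8 + 897.48 = 1430.16
link = 1417.44/1430.16 = 0.991106
Chained index = 100 × 1.088682 × 0.991106 = 107.8999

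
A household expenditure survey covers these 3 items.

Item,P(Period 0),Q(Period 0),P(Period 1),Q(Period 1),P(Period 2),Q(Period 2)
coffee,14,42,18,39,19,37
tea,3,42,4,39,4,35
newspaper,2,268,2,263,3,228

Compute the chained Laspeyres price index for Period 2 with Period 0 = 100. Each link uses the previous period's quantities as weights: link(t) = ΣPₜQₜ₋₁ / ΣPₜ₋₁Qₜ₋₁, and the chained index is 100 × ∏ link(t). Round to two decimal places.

142.29

Link Period 0→Period 1:
ΣP(Period 1)Q(Period 0) = 18×42 + 4×42 + 2×268 = 756 + 168 + 536 = 1460
ΣP(Period 0)Q(Period 0) = 14×42 + 3×42 + 2×268 = 588 + 126 + 536 = 1250
link = 1460/1250 = 1.168000
Link Period 1→Period 2:
ΣP(Period 2)Q(Period 1) = 19×39 + 4×39 + 3×263 = 741 + 156 + 789 = 1686
ΣP(Period 1)Q(Period 1) = 18×39 + 4×39 + 2×263 = 702 + 156 + 526 = 1384
link = 1686/1384 = 1.218208
Chained index = 100 × 1.168000 × 1.218208 = 142.2867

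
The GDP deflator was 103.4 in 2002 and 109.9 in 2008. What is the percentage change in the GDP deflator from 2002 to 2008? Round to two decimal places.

Change = (109.9 − 103.4) / 103.4 × 100
       = 6.5 / 103.4 × 100 = 6.2863%

6.29%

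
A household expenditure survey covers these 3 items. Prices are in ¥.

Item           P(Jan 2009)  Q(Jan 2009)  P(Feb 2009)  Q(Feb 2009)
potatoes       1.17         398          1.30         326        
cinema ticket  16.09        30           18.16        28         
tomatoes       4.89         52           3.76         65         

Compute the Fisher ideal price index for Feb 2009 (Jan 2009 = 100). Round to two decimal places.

Laspeyres component (base-period weights):
ΣP(Feb 2009)Q(Jan 2009) = 1.30×398 + 18.16×30 + 3.76×52 = 517.4 + 544.8 + 195.52 = 1257.72
ΣP(Jan 2009)Q(Jan 2009) = 1.17×398 + 16.09×30 + 4.89×52 = 465.66 + 482.7 + 254.28 = 1202.64
L = 1257.72 / 1202.64 × 100 = 104.5799
Paasche component (current-period weights):
ΣP(Feb 2009)Q(Feb 2009) = 1.30×326 + 18.16×28 + 3.76×65 = 423.8 + 508.48 + 244.4 = 1176.68
ΣP(Jan 2009)Q(Feb 2009) = 1.17×326 + 16.09×28 + 4.89×65 = 381.42 + 450.52 + 317.85 = 1149.79
P = 1176.68 / 1149.79 × 100 = 102.3387
Fisher = √(L × P) = √(104.5799 × 102.3387) = 103.4532

103.45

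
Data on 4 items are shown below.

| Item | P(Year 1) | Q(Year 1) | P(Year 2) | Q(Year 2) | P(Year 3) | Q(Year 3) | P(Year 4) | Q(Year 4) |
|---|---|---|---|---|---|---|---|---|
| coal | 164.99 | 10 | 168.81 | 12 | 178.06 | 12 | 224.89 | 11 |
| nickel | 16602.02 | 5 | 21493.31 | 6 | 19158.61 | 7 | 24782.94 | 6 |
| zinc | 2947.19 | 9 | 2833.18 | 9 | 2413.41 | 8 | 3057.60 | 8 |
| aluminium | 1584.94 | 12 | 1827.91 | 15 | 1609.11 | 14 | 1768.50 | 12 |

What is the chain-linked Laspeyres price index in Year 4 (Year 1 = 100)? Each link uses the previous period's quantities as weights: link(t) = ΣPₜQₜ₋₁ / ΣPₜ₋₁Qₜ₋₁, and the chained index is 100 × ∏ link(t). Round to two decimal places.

Link Year 1→Year 2:
ΣP(Year 2)Q(Year 1) = 168.81×10 + 21493.31×5 + 2833.18×9 + 1827.91×12 = 1688.1 + 107466.55 + 25498.62 + 21934.92 = 156588.19
ΣP(Year 1)Q(Year 1) = 164.99×10 + 16602.02×5 + 2947.19×9 + 1584.94×12 = 1649.9 + 83010.1 + 26524.71 + 19019.28 = 130203.99
link = 156588.19/130203.99 = 1.202637
Link Year 2→Year 3:
ΣP(Year 3)Q(Year 2) = 178.06×12 + 19158.61×6 + 2413.41×9 + 1609.11×15 = 2136.72 + 114951.66 + 21720.69 + 24136.65 = 162945.72
ΣP(Year 2)Q(Year 2) = 168.81×12 + 21493.31×6 + 2833.18×9 + 1827.91×15 = 2025.72 + 128959.86 + 25498.62 + 27418.65 = 183902.85
link = 162945.72/183902.85 = 0.886042
Link Year 3→Year 4:
ΣP(Year 4)Q(Year 3) = 224.89×12 + 24782.94×7 + 3057.60×8 + 1768.50×14 = 2698.68 + 173480.58 + 24460.8 + 24759 = 225399.06
ΣP(Year 3)Q(Year 3) = 178.06×12 + 19158.61×7 + 2413.41×8 + 1609.11×14 = 2136.72 + 134110.27 + 19307.28 + 22527.54 = 178081.81
link = 225399.06/178081.81 = 1.265705
Chained index = 100 × 1.202637 × 0.886042 × 1.265705 = 134.8720

134.87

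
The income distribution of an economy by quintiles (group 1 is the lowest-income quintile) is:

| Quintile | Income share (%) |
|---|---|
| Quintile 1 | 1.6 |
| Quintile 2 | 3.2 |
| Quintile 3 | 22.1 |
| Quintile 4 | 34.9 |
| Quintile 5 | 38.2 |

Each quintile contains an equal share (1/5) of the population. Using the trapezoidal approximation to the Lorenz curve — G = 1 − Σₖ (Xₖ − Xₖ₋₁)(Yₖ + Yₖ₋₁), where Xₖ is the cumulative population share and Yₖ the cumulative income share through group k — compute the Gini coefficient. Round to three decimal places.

0.420

Cumulative income shares Yₖ: 0.0160, 0.0480, 0.2690, 0.6180, 1.0000
Σ (Xₖ−Xₖ₋₁)(Yₖ+Yₖ₋₁) = (1/5)(0.0160+0.0000) + (1/5)(0.0480+0.0160) + (1/5)(0.2690+0.0480) + (1/5)(0.6180+0.2690) + (1/5)(1.0000+0.6180)
  = 0.0032 + 0.0128 + 0.0634 + 0.1774 + 0.3236 = 0.5804
G = 1 − 0.5804 = 0.4196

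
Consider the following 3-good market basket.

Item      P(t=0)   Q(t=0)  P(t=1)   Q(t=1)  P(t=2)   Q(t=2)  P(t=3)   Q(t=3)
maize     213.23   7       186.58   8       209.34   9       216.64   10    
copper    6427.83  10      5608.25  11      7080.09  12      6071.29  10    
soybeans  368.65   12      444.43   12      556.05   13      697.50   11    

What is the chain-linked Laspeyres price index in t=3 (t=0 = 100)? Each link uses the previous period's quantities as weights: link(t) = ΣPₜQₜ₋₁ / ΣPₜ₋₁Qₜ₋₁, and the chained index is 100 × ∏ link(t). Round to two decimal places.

100.26

Link t=0→t=1:
ΣP(t=1)Q(t=0) = 186.58×7 + 5608.25×10 + 444.43×12 = 1306.06 + 56082.5 + 5333.16 = 62721.72
ΣP(t=0)Q(t=0) = 213.23×7 + 6427.83×10 + 368.65×12 = 1492.61 + 64278.3 + 4423.8 = 70194.71
link = 62721.72/70194.71 = 0.893539
Link t=1→t=2:
ΣP(t=2)Q(t=1) = 209.34×8 + 7080.09×11 + 556.05×12 = 1674.72 + 77880.99 + 6672.6 = 86228.31
ΣP(t=1)Q(t=1) = 186.58×8 + 5608.25×11 + 444.43×12 = 1492.64 + 61690.75 + 5333.16 = 68516.55
link = 86228.31/68516.55 = 1.258503
Link t=2→t=3:
ΣP(t=3)Q(t=2) = 216.64×9 + 6071.29×12 + 697.50×13 = 1949.76 + 72855.48 + 9067.5 = 83872.74
ΣP(t=2)Q(t=2) = 209.34×9 + 7080.09×12 + 556.05×13 = 1884.06 + 84961.08 + 7228.65 = 94073.79
link = 83872.74/94073.79 = 0.891563
Chained index = 100 × 0.893539 × 1.258503 × 0.891563 = 100.2583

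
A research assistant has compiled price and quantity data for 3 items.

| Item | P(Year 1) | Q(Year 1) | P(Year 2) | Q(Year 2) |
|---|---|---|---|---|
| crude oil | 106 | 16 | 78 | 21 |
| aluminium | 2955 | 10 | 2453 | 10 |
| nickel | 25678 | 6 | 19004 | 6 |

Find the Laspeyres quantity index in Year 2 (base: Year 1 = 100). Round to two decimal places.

100.29

Laspeyres quantity index uses base-period prices as weights.
ΣP(Year 1)·Q(Year 2) = 106×21 + 2955×10 + 25678×6 = 2226 + 29550 + 154068 = 185844
ΣP(Year 1)·Q(Year 1) = 106×16 + 2955×10 + 25678×6 = 1696 + 29550 + 154068 = 185314
Index = 185844 / 185314 × 100 = 100.2860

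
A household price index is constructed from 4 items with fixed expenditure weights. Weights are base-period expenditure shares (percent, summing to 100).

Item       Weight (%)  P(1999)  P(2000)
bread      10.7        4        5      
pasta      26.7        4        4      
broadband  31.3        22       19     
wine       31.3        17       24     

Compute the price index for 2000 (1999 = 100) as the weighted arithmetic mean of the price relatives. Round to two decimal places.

bread: 10.7 × (5/4) = 10.7 × 1.250000 = 13.3750
pasta: 26.7 × (4/4) = 26.7 × 1.000000 = 26.7000
broadband: 31.3 × (19/22) = 31.3 × 0.863636 = 27.0318
wine: 31.3 × (24/17) = 31.3 × 1.411765 = 44.1882
Index = Σ wᵢ·(p₁ᵢ/p₀ᵢ) = 13.3750 + 26.7000 + 27.0318 + 44.1882 = 111.2951

111.30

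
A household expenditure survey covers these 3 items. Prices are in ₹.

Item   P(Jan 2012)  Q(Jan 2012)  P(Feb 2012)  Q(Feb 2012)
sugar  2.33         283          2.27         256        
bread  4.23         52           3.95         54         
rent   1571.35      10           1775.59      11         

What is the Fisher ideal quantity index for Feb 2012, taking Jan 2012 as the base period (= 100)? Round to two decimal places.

Laspeyres component (base-period weights):
ΣP(Jan 2012)Q(Feb 2012) = 2.33×256 + 4.23×54 + 1571.35×11 = 596.48 + 228.42 + 17284.85 = 18109.75
ΣP(Jan 2012)Q(Jan 2012) = 2.33×283 + 4.23×52 + 1571.35×10 = 659.39 + 219.96 + 15713.5 = 16592.85
L = 18109.75 / 16592.85 × 100 = 109.1419
Paasche component (current-period weights):
ΣP(Feb 2012)Q(Feb 2012) = 2.27×256 + 3.95×54 + 1775.59×11 = 581.12 + 213.3 + 19531.49 = 20325.91
ΣP(Feb 2012)Q(Jan 2012) = 2.27×283 + 3.95×52 + 1775.59×10 = 642.41 + 205.4 + 17755.9 = 18603.71
P = 20325.91 / 18603.71 × 100 = 109.2573
Fisher = √(L × P) = √(109.1419 × 109.2573) = 109.1996

109.20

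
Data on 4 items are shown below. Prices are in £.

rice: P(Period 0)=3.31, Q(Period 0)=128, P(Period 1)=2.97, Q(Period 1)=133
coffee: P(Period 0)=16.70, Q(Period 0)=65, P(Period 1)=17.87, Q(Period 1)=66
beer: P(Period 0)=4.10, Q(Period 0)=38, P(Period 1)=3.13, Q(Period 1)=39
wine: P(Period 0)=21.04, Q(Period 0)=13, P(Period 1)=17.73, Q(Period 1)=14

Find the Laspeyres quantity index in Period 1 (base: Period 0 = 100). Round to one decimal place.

Laspeyres quantity index uses base-period prices as weights.
ΣP(Period 0)·Q(Period 1) = 3.31×133 + 16.70×66 + 4.10×39 + 21.04×14 = 440.23 + 1102.2 + 159.9 + 294.56 = 1996.89
ΣP(Period 0)·Q(Period 0) = 3.31×128 + 16.70×65 + 4.10×38 + 21.04×13 = 423.68 + 1085.5 + 155.8 + 273.52 = 1938.5
Index = 1996.89 / 1938.5 × 100 = 103.0121

103.0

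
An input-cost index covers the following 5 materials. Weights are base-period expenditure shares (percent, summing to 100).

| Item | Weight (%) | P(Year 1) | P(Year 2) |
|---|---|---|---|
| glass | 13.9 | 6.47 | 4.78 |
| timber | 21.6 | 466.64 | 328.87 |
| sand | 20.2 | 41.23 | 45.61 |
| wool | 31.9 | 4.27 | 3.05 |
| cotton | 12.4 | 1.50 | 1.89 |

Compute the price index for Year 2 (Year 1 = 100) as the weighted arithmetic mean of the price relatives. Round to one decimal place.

86.2

glass: 13.9 × (4.78/6.47) = 13.9 × 0.738794 = 10.2692
timber: 21.6 × (328.87/466.64) = 21.6 × 0.704762 = 15.2229
sand: 20.2 × (45.61/41.23) = 20.2 × 1.106233 = 22.3459
wool: 31.9 × (3.05/4.27) = 31.9 × 0.714286 = 22.7857
cotton: 12.4 × (1.89/1.50) = 12.4 × 1.260000 = 15.6240
Index = Σ wᵢ·(p₁ᵢ/p₀ᵢ) = 10.2692 + 15.2229 + 22.3459 + 22.7857 + 15.6240 = 86.2477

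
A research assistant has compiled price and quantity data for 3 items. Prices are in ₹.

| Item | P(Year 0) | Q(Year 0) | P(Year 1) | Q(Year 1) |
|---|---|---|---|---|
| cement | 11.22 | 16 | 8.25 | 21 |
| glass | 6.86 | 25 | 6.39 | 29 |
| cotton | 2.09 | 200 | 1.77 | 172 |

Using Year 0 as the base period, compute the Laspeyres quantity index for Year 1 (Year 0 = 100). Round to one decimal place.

Laspeyres quantity index uses base-period prices as weights.
ΣP(Year 0)·Q(Year 1) = 11.22×21 + 6.86×29 + 2.09×172 = 235.62 + 198.94 + 359.48 = 794.04
ΣP(Year 0)·Q(Year 0) = 11.22×16 + 6.86×25 + 2.09×200 = 179.52 + 171.5 + 418 = 769.02
Index = 794.04 / 769.02 × 100 = 103.2535

103.3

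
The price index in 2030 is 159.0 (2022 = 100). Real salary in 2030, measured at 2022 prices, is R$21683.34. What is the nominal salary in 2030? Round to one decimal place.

34476.5

Nominal = Real × (Index/100) = 21683.34 × (159.0/100)
        = 21683.34 × 1.590 = 34476.5106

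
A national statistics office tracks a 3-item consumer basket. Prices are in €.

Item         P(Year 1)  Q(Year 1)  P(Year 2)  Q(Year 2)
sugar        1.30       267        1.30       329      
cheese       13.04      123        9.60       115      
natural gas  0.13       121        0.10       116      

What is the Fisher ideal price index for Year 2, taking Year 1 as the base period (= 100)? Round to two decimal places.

Laspeyres component (base-period weights):
ΣP(Year 2)Q(Year 1) = 1.30×267 + 9.60×123 + 0.10×121 = 347.1 + 1180.8 + 12.1 = 1540
ΣP(Year 1)Q(Year 1) = 1.30×267 + 13.04×123 + 0.13×121 = 347.1 + 1603.92 + 15.73 = 1966.75
L = 1540 / 1966.75 × 100 = 78.3018
Paasche component (current-period weights):
ΣP(Year 2)Q(Year 2) = 1.30×329 + 9.60×115 + 0.10×116 = 427.7 + 1104 + 11.6 = 1543.3
ΣP(Year 1)Q(Year 2) = 1.30×329 + 13.04×115 + 0.13×116 = 427.7 + 1499.6 + 15.08 = 1942.38
P = 1543.3 / 1942.38 × 100 = 79.4541
Fisher = √(L × P) = √(78.3018 × 79.4541) = 78.8758

78.88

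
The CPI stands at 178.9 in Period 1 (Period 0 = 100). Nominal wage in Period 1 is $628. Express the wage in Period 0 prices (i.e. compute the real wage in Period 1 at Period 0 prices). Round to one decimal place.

351.0

Real = Nominal ÷ (Index/100) = 628 ÷ (178.9/100)
     = 628 ÷ 1.789 = 351.0341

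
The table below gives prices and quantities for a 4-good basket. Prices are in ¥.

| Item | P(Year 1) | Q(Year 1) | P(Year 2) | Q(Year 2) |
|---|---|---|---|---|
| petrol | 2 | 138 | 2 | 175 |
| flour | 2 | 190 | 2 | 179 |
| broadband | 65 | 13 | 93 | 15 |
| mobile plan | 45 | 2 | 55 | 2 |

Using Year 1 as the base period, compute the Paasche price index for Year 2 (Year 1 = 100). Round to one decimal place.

Paasche price index uses current-period quantities as weights.
ΣP(Year 2)·Q(Year 2) = 2×175 + 2×179 + 93×15 + 55×2 = 350 + 358 + 1395 + 110 = 2213
ΣP(Year 1)·Q(Year 2) = 2×175 + 2×179 + 65×15 + 45×2 = 350 + 358 + 975 + 90 = 1773
Index = 2213 / 1773 × 100 = 124.8167

124.8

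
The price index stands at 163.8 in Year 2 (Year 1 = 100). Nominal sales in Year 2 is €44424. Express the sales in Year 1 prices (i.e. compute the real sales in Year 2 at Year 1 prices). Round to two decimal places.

27120.88

Real = Nominal ÷ (Index/100) = 44424 ÷ (163.8/100)
     = 44424 ÷ 1.638 = 27120.8791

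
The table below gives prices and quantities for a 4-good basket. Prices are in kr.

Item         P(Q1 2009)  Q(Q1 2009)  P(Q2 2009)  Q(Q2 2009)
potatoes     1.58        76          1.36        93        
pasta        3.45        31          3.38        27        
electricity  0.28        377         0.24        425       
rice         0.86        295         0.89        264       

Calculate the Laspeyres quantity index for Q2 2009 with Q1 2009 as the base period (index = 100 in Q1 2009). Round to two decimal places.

99.97

Laspeyres quantity index uses base-period prices as weights.
ΣP(Q1 2009)·Q(Q2 2009) = 1.58×93 + 3.45×27 + 0.28×425 + 0.86×264 = 146.94 + 93.15 + 119 + 227.04 = 586.13
ΣP(Q1 2009)·Q(Q1 2009) = 1.58×76 + 3.45×31 + 0.28×377 + 0.86×295 = 120.08 + 106.95 + 105.56 + 253.7 = 586.29
Index = 586.13 / 586.29 × 100 = 99.9727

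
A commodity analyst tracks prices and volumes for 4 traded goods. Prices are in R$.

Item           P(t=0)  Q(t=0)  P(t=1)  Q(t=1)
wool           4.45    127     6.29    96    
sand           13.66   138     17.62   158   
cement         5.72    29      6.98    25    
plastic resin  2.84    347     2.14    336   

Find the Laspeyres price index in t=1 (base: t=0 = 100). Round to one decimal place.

115.9

Laspeyres price index uses base-period quantities as weights.
ΣP(t=1)·Q(t=0) = 6.29×127 + 17.62×138 + 6.98×29 + 2.14×347 = 798.83 + 2431.56 + 202.42 + 742.58 = 4175.39
ΣP(t=0)·Q(t=0) = 4.45×127 + 13.66×138 + 5.72×29 + 2.84×347 = 565.15 + 1885.08 + 165.88 + 985.48 = 3601.59
Index = 4175.39 / 3601.59 × 100 = 115.9319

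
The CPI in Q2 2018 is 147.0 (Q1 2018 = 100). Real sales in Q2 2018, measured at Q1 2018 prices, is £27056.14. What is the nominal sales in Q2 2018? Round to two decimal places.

39772.53

Nominal = Real × (Index/100) = 27056.14 × (147.0/100)
        = 27056.14 × 1.470 = 39772.5258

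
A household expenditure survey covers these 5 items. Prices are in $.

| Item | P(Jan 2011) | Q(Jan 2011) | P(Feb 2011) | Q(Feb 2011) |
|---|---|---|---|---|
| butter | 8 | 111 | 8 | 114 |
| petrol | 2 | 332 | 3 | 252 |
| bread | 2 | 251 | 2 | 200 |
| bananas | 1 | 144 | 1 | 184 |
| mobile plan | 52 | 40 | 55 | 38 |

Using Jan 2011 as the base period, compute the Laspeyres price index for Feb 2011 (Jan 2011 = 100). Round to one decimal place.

110.6

Laspeyres price index uses base-period quantities as weights.
ΣP(Feb 2011)·Q(Jan 2011) = 8×111 + 3×332 + 2×251 + 1×144 + 55×40 = 888 + 996 + 502 + 144 + 2200 = 4730
ΣP(Jan 2011)·Q(Jan 2011) = 8×111 + 2×332 + 2×251 + 1×144 + 52×40 = 888 + 664 + 502 + 144 + 2080 = 4278
Index = 4730 / 4278 × 100 = 110.5657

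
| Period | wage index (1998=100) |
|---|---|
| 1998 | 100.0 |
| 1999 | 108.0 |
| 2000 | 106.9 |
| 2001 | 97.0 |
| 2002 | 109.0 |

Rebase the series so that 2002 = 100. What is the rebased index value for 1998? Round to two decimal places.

Rebased(1998) = 100.0 / 109.0 × 100 = 91.7431

91.74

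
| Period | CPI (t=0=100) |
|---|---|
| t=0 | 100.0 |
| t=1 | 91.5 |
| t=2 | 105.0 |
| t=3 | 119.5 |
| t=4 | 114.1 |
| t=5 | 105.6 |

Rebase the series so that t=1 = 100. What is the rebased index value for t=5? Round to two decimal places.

Rebased(t=5) = 105.6 / 91.5 × 100 = 115.4098

115.41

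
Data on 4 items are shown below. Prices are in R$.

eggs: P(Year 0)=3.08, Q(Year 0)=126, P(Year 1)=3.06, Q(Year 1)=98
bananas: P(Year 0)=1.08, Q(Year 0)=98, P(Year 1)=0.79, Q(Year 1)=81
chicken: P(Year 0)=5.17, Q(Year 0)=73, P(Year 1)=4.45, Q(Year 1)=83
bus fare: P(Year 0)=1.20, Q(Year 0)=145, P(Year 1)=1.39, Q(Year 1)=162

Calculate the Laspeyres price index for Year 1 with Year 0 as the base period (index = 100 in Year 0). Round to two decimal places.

Laspeyres price index uses base-period quantities as weights.
ΣP(Year 1)·Q(Year 0) = 3.06×126 + 0.79×98 + 4.45×73 + 1.39×145 = 385.56 + 77.42 + 324.85 + 201.55 = 989.38
ΣP(Year 0)·Q(Year 0) = 3.08×126 + 1.08×98 + 5.17×73 + 1.20×145 = 388.08 + 105.84 + 377.41 + 174 = 1045.33
Index = 989.38 / 1045.33 × 100 = 94.6476

94.65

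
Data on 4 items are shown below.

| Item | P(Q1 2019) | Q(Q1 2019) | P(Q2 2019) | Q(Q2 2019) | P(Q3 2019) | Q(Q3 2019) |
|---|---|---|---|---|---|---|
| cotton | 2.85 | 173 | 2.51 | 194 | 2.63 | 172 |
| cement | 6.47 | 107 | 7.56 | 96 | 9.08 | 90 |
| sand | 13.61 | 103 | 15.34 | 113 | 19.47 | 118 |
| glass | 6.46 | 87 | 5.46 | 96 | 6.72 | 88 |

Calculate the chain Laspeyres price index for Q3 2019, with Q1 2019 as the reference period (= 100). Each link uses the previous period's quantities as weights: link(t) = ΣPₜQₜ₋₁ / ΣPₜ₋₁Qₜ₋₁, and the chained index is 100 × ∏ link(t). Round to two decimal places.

127.57

Link Q1 2019→Q2 2019:
ΣP(Q2 2019)Q(Q1 2019) = 2.51×173 + 7.56×107 + 15.34×103 + 5.46×87 = 434.23 + 808.92 + 1580.02 + 475.02 = 3298.19
ΣP(Q1 2019)Q(Q1 2019) = 2.85×173 + 6.47×107 + 13.61×103 + 6.46×87 = 493.05 + 692.29 + 1401.83 + 562.02 = 3149.19
link = 3298.19/3149.19 = 1.047314
Link Q2 2019→Q3 2019:
ΣP(Q3 2019)Q(Q2 2019) = 2.63×194 + 9.08×96 + 19.47×113 + 6.72×96 = 510.22 + 871.68 + 2200.11 + 645.12 = 4227.13
ΣP(Q2 2019)Q(Q2 2019) = 2.51×194 + 7.56×96 + 15.34×113 + 5.46×96 = 486.94 + 725.76 + 1733.42 + 524.16 = 3470.28
link = 4227.13/3470.28 = 1.218095
Chained index = 100 × 1.047314 × 1.218095 = 127.5727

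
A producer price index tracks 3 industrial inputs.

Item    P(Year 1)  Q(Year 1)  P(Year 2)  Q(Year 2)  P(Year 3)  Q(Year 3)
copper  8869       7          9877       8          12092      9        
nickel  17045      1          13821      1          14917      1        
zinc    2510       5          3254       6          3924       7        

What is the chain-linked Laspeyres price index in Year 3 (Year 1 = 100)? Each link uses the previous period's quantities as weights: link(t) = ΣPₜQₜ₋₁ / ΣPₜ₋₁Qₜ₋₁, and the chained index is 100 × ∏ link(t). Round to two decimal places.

130.24

Link Year 1→Year 2:
ΣP(Year 2)Q(Year 1) = 9877×7 + 13821×1 + 3254×5 = 69139 + 13821 + 16270 = 99230
ΣP(Year 1)Q(Year 1) = 8869×7 + 17045×1 + 2510×5 = 62083 + 17045 + 12550 = 91678
link = 99230/91678 = 1.082375
Link Year 2→Year 3:
ΣP(Year 3)Q(Year 2) = 12092×8 + 14917×1 + 3924×6 = 96736 + 14917 + 23544 = 135197
ΣP(Year 2)Q(Year 2) = 9877×8 + 13821×1 + 3254×6 = 79016 + 13821 + 19524 = 112361
link = 135197/112361 = 1.203238
Chained index = 100 × 1.082375 × 1.203238 = 130.2355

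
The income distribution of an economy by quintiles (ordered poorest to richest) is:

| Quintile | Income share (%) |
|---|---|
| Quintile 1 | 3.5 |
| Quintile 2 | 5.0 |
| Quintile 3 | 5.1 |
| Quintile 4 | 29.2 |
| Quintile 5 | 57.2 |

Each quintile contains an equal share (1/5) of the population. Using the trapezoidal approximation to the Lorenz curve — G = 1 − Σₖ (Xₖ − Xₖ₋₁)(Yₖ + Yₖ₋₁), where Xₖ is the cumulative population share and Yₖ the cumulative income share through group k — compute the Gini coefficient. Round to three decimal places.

0.526

Cumulative income shares Yₖ: 0.0350, 0.0850, 0.1360, 0.4280, 1.0000
Σ (Xₖ−Xₖ₋₁)(Yₖ+Yₖ₋₁) = (1/5)(0.0350+0.0000) + (1/5)(0.0850+0.0350) + (1/5)(0.1360+0.0850) + (1/5)(0.4280+0.1360) + (1/5)(1.0000+0.4280)
  = 0.0070 + 0.0240 + 0.0442 + 0.1128 + 0.2856 = 0.4736
G = 1 − 0.4736 = 0.5264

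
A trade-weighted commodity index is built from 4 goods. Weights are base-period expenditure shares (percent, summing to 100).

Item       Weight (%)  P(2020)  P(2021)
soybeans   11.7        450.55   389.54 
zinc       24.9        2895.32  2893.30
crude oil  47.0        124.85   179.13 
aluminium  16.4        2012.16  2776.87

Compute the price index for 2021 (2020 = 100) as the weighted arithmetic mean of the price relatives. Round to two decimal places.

125.06

soybeans: 11.7 × (389.54/450.55) = 11.7 × 0.864588 = 10.1157
zinc: 24.9 × (2893.30/2895.32) = 24.9 × 0.999302 = 24.8826
crude oil: 47.0 × (179.13/124.85) = 47.0 × 1.434762 = 67.4338
aluminium: 16.4 × (2776.87/2012.16) = 16.4 × 1.380044 = 22.6327
Index = Σ wᵢ·(p₁ᵢ/p₀ᵢ) = 10.1157 + 24.8826 + 67.4338 + 22.6327 = 125.0648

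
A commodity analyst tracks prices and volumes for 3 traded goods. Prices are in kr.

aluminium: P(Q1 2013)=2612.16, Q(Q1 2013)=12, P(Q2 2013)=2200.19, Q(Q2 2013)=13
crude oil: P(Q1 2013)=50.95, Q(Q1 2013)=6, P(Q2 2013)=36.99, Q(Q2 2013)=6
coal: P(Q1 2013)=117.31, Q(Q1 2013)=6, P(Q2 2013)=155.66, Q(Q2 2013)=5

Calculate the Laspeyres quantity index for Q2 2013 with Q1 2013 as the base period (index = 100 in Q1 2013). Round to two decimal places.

107.71

Laspeyres quantity index uses base-period prices as weights.
ΣP(Q1 2013)·Q(Q2 2013) = 2612.16×13 + 50.95×6 + 117.31×5 = 33958.08 + 305.7 + 586.55 = 34850.33
ΣP(Q1 2013)·Q(Q1 2013) = 2612.16×12 + 50.95×6 + 117.31×6 = 31345.92 + 305.7 + 703.86 = 32355.48
Index = 34850.33 / 32355.48 × 100 = 107.7107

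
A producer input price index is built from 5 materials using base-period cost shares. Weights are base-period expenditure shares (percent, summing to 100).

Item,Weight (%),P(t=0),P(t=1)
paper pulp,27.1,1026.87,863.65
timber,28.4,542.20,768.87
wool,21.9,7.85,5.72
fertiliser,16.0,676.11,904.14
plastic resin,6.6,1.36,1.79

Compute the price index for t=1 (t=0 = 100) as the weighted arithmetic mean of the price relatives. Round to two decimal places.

paper pulp: 27.1 × (863.65/1026.87) = 27.1 × 0.841051 = 22.7925
timber: 28.4 × (768.87/542.20) = 28.4 × 1.418056 = 40.2728
wool: 21.9 × (5.72/7.85) = 21.9 × 0.728662 = 15.9577
fertiliser: 16.0 × (904.14/676.11) = 16.0 × 1.337268 = 21.3963
plastic resin: 6.6 × (1.79/1.36) = 6.6 × 1.316176 = 8.6868
Index = Σ wᵢ·(p₁ᵢ/p₀ᵢ) = 22.7925 + 40.2728 + 15.9577 + 21.3963 + 8.6868 = 109.1060

109.11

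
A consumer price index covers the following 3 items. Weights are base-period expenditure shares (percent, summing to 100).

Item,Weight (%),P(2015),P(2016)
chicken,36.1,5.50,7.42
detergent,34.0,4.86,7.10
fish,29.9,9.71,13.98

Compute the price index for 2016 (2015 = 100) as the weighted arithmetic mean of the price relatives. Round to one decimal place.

chicken: 36.1 × (7.42/5.50) = 36.1 × 1.349091 = 48.7022
detergent: 34.0 × (7.10/4.86) = 34.0 × 1.460905 = 49.6708
fish: 29.9 × (13.98/9.71) = 29.9 × 1.439753 = 43.0486
Index = Σ wᵢ·(p₁ᵢ/p₀ᵢ) = 48.7022 + 49.6708 + 43.0486 = 141.4216

141.4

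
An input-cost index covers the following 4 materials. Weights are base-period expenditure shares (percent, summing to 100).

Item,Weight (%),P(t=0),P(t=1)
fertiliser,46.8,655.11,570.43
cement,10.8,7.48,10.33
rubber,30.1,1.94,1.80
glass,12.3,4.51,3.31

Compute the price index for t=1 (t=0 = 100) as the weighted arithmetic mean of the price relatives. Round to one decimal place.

fertiliser: 46.8 × (570.43/655.11) = 46.8 × 0.870739 = 40.7506
cement: 10.8 × (10.33/7.48) = 10.8 × 1.381016 = 14.9150
rubber: 30.1 × (1.80/1.94) = 30.1 × 0.927835 = 27.9278
glass: 12.3 × (3.31/4.51) = 12.3 × 0.733925 = 9.0273
Index = Σ wᵢ·(p₁ᵢ/p₀ᵢ) = 40.7506 + 14.9150 + 27.9278 + 9.0273 = 92.6207

92.6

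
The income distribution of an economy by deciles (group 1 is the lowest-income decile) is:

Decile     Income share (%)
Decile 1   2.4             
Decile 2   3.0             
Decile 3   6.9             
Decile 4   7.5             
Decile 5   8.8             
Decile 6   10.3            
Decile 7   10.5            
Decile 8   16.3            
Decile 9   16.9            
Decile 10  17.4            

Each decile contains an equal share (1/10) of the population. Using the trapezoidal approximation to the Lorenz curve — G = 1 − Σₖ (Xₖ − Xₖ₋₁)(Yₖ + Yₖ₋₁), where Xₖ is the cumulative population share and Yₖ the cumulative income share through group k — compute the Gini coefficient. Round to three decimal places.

0.290

Cumulative income shares Yₖ: 0.0240, 0.0540, 0.1230, 0.1980, 0.2860, 0.3890, 0.4940, 0.6570, 0.8260, 1.0000
Σ (Xₖ−Xₖ₋₁)(Yₖ+Yₖ₋₁) = (1/10)(0.0240+0.0000) + (1/10)(0.0540+0.0240) + (1/10)(0.1230+0.0540) + (1/10)(0.1980+0.1230) + (1/10)(0.2860+0.1980) + (1/10)(0.3890+0.2860) + (1/10)(0.4940+0.3890) + (1/10)(0.6570+0.4940) + (1/10)(0.8260+0.6570) + (1/10)(1.0000+0.8260)
  = 0.0024 + 0.0078 + 0.0177 + 0.0321 + 0.0484 + 0.0675 + 0.0883 + 0.1151 + 0.1483 + 0.1826 = 0.7102
G = 1 − 0.7102 = 0.2898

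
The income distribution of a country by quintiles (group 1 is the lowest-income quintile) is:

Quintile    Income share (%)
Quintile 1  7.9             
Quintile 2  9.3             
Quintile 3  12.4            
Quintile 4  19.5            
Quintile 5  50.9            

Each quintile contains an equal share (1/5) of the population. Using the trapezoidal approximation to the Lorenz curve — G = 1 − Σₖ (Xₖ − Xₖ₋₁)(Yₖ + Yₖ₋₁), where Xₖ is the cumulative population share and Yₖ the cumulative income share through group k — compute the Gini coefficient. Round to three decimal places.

Cumulative income shares Yₖ: 0.0790, 0.1720, 0.2960, 0.4910, 1.0000
Σ (Xₖ−Xₖ₋₁)(Yₖ+Yₖ₋₁) = (1/5)(0.0790+0.0000) + (1/5)(0.1720+0.0790) + (1/5)(0.2960+0.1720) + (1/5)(0.4910+0.2960) + (1/5)(1.0000+0.4910)
  = 0.0158 + 0.0502 + 0.0936 + 0.1574 + 0.2982 = 0.6152
G = 1 − 0.6152 = 0.3848

0.385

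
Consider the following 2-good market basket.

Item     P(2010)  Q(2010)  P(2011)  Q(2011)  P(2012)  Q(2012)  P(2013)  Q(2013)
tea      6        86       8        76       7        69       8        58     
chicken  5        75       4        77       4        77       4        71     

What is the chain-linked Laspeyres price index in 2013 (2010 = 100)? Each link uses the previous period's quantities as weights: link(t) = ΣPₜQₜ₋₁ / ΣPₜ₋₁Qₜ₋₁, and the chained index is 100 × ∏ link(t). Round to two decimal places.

110.56

Link 2010→2011:
ΣP(2011)Q(2010) = 8×86 + 4×75 = 688 + 300 = 988
ΣP(2010)Q(2010) = 6×86 + 5×75 = 516 + 375 = 891
link = 988/891 = 1.108866
Link 2011→2012:
ΣP(2012)Q(2011) = 7×76 + 4×77 = 532 + 308 = 840
ΣP(2011)Q(2011) = 8×76 + 4×77 = 608 + 308 = 916
link = 840/916 = 0.917031
Link 2012→2013:
ΣP(2013)Q(2012) = 8×69 + 4×77 = 552 + 308 = 860
ΣP(2012)Q(2012) = 7×69 + 4×77 = 483 + 308 = 791
link = 860/791 = 1.087231
Chained index = 100 × 1.108866 × 0.917031 × 1.087231 = 110.5567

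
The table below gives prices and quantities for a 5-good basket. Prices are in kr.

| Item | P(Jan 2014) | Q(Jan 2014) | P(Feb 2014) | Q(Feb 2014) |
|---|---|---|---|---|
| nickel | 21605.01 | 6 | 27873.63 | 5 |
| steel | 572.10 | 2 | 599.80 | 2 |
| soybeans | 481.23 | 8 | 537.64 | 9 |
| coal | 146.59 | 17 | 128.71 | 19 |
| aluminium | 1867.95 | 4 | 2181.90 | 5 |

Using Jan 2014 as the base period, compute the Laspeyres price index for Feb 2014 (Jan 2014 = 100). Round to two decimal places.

Laspeyres price index uses base-period quantities as weights.
ΣP(Feb 2014)·Q(Jan 2014) = 27873.63×6 + 599.80×2 + 537.64×8 + 128.71×17 + 2181.90×4 = 167241.78 + 1199.6 + 4301.12 + 2188.07 + 8727.6 = 183658.17
ΣP(Jan 2014)·Q(Jan 2014) = 21605.01×6 + 572.10×2 + 481.23×8 + 146.59×17 + 1867.95×4 = 129630.06 + 1144.2 + 3849.84 + 2492.03 + 7471.8 = 144587.93
Index = 183658.17 / 144587.93 × 100 = 127.0218

127.02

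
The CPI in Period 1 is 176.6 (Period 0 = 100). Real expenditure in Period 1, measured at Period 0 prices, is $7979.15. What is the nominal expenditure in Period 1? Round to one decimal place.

Nominal = Real × (Index/100) = 7979.15 × (176.6/100)
        = 7979.15 × 1.766 = 14091.1789

14091.2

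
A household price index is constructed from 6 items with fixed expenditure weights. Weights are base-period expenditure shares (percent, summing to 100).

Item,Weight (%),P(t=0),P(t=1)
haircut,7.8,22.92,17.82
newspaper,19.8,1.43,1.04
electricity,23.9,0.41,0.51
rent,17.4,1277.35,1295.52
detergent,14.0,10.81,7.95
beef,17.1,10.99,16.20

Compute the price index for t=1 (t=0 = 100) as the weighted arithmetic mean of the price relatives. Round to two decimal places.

haircut: 7.8 × (17.82/22.92) = 7.8 × 0.777487 = 6.0644
newspaper: 19.8 × (1.04/1.43) = 19.8 × 0.727273 = 14.4000
electricity: 23.9 × (0.51/0.41) = 23.9 × 1.243902 = 29.7293
rent: 17.4 × (1295.52/1277.35) = 17.4 × 1.014225 = 17.6475
detergent: 14.0 × (7.95/10.81) = 14.0 × 0.735430 = 10.2960
beef: 17.1 × (16.20/10.99) = 17.1 × 1.474067 = 25.2066
Index = Σ wᵢ·(p₁ᵢ/p₀ᵢ) = 6.0644 + 14.4000 + 29.7293 + 17.6475 + 10.2960 + 25.2066 = 103.3438

103.34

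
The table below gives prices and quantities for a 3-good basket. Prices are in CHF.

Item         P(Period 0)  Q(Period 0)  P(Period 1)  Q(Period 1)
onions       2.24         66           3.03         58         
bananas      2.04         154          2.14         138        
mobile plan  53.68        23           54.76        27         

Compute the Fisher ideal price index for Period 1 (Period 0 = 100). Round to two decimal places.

Laspeyres component (base-period weights):
ΣP(Period 1)Q(Period 0) = 3.03×66 + 2.14×154 + 54.76×23 = 199.98 + 329.56 + 1259.48 = 1789.02
ΣP(Period 0)Q(Period 0) = 2.24×66 + 2.04×154 + 53.68×23 = 147.84 + 314.16 + 1234.64 = 1696.64
L = 1789.02 / 1696.64 × 100 = 105.4449
Paasche component (current-period weights):
ΣP(Period 1)Q(Period 1) = 3.03×58 + 2.14×138 + 54.76×27 = 175.74 + 295.32 + 1478.52 = 1949.58
ΣP(Period 0)Q(Period 1) = 2.24×58 + 2.04×138 + 53.68×27 = 129.92 + 281.52 + 1449.36 = 1860.8
P = 1949.58 / 1860.8 × 100 = 104.7711
Fisher = √(L × P) = √(105.4449 × 104.7711) = 105.1074

105.11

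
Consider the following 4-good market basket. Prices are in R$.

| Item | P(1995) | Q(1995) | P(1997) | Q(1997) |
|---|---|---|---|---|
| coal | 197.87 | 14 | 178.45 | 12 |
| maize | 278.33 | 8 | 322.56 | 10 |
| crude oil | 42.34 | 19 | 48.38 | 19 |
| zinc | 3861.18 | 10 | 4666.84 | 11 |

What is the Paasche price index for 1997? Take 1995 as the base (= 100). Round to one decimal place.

Paasche price index uses current-period quantities as weights.
ΣP(1997)·Q(1997) = 178.45×12 + 322.56×10 + 48.38×19 + 4666.84×11 = 2141.4 + 3225.6 + 919.22 + 51335.24 = 57621.46
ΣP(1995)·Q(1997) = 197.87×12 + 278.33×10 + 42.34×19 + 3861.18×11 = 2374.44 + 2783.3 + 804.46 + 42472.98 = 48435.18
Index = 57621.46 / 48435.18 × 100 = 118.9661

119.0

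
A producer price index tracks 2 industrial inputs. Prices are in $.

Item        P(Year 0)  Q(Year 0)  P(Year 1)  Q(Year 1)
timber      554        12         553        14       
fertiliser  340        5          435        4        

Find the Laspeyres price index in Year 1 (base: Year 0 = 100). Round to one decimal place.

105.5

Laspeyres price index uses base-period quantities as weights.
ΣP(Year 1)·Q(Year 0) = 553×12 + 435×5 = 6636 + 2175 = 8811
ΣP(Year 0)·Q(Year 0) = 554×12 + 340×5 = 6648 + 1700 = 8348
Index = 8811 / 8348 × 100 = 105.5462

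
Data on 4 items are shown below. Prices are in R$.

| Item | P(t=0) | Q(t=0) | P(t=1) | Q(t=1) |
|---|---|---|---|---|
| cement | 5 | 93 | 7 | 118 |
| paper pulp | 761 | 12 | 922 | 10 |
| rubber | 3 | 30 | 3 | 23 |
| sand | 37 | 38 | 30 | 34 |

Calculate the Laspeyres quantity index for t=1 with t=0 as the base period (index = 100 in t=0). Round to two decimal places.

85.88

Laspeyres quantity index uses base-period prices as weights.
ΣP(t=0)·Q(t=1) = 5×118 + 761×10 + 3×23 + 37×34 = 590 + 7610 + 69 + 1258 = 9527
ΣP(t=0)·Q(t=0) = 5×93 + 761×12 + 3×30 + 37×38 = 465 + 9132 + 90 + 1406 = 11093
Index = 9527 / 11093 × 100 = 85.8830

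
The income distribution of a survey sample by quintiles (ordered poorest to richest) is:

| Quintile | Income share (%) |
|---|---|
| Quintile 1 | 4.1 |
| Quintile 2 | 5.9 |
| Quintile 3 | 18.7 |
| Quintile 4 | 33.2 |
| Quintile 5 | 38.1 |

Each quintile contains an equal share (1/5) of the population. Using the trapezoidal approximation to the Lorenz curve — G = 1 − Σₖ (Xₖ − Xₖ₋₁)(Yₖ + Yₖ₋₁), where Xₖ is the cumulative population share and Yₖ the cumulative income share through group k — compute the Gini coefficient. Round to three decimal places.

Cumulative income shares Yₖ: 0.0410, 0.1000, 0.2870, 0.6190, 1.0000
Σ (Xₖ−Xₖ₋₁)(Yₖ+Yₖ₋₁) = (1/5)(0.0410+0.0000) + (1/5)(0.1000+0.0410) + (1/5)(0.2870+0.1000) + (1/5)(0.6190+0.2870) + (1/5)(1.0000+0.6190)
  = 0.0082 + 0.0282 + 0.0774 + 0.1812 + 0.3238 = 0.6188
G = 1 − 0.6188 = 0.3812

0.381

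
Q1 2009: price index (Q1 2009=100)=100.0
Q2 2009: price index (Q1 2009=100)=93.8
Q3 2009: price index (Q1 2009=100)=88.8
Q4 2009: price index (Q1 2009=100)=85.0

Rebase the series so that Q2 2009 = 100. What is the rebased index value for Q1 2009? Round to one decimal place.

Rebased(Q1 2009) = 100.0 / 93.8 × 100 = 106.6098

106.6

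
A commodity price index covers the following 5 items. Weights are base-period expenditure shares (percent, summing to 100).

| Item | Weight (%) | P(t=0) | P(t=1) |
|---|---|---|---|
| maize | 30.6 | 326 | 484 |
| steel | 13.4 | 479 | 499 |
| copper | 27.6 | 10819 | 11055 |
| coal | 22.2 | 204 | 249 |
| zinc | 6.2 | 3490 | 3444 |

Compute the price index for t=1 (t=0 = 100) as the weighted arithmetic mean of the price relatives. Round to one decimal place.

maize: 30.6 × (484/326) = 30.6 × 1.484663 = 45.4307
steel: 13.4 × (499/479) = 13.4 × 1.041754 = 13.9595
copper: 27.6 × (11055/10819) = 27.6 × 1.021813 = 28.2021
coal: 22.2 × (249/204) = 22.2 × 1.220588 = 27.0971
zinc: 6.2 × (3444/3490) = 6.2 × 0.986819 = 6.1183
Index = Σ wᵢ·(p₁ᵢ/p₀ᵢ) = 45.4307 + 13.9595 + 28.2021 + 27.0971 + 6.1183 = 120.8076

120.8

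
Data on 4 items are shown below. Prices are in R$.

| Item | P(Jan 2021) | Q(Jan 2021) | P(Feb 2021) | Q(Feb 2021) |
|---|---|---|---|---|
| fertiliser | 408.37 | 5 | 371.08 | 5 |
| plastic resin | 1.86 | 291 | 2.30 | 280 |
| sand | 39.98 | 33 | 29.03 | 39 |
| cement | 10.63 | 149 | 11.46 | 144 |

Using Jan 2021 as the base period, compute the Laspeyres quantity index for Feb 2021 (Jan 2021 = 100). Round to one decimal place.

103.0

Laspeyres quantity index uses base-period prices as weights.
ΣP(Jan 2021)·Q(Feb 2021) = 408.37×5 + 1.86×280 + 39.98×39 + 10.63×144 = 2041.85 + 520.8 + 1559.22 + 1530.72 = 5652.59
ΣP(Jan 2021)·Q(Jan 2021) = 408.37×5 + 1.86×291 + 39.98×33 + 10.63×149 = 2041.85 + 541.26 + 1319.34 + 1583.87 = 5486.32
Index = 5652.59 / 5486.32 × 100 = 103.0306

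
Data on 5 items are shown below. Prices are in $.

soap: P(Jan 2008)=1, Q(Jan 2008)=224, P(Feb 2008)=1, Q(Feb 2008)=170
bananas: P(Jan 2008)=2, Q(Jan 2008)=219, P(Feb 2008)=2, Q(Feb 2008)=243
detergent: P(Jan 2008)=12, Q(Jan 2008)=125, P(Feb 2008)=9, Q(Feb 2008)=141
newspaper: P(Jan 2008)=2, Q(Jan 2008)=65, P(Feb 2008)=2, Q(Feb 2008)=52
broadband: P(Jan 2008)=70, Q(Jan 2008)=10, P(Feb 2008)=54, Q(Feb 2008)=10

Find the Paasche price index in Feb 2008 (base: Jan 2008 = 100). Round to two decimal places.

Paasche price index uses current-period quantities as weights.
ΣP(Feb 2008)·Q(Feb 2008) = 1×170 + 2×243 + 9×141 + 2×52 + 54×10 = 170 + 486 + 1269 + 104 + 540 = 2569
ΣP(Jan 2008)·Q(Feb 2008) = 1×170 + 2×243 + 12×141 + 2×52 + 70×10 = 170 + 486 + 1692 + 104 + 700 = 3152
Index = 2569 / 3152 × 100 = 81.5038

81.50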